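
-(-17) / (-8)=-17 / 8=-2.12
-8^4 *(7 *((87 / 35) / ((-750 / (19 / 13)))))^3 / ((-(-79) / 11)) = 942144338432 / 42373779296875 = 0.02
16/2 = 8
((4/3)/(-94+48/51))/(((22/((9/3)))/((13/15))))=-221/130515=-0.00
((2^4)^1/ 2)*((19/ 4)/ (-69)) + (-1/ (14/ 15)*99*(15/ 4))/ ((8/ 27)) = -41515349/ 30912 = -1343.02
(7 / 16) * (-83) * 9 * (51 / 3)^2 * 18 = -13600629 / 8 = -1700078.62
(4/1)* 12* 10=480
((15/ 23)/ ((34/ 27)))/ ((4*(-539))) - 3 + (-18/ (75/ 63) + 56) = 1596624299/ 42149800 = 37.88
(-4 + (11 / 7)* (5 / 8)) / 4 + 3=503 / 224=2.25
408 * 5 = 2040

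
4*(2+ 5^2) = 108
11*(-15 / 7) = -165 / 7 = -23.57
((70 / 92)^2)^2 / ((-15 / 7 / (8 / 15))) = -420175 / 5037138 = -0.08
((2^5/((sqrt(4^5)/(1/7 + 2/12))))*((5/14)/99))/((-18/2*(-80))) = 13/8382528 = 0.00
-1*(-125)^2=-15625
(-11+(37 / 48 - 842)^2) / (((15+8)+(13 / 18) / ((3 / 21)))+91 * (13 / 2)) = 1630438297 / 1427456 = 1142.20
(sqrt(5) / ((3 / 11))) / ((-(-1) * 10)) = 11 * sqrt(5) / 30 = 0.82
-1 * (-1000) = 1000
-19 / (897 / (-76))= 1444 / 897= 1.61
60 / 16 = 15 / 4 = 3.75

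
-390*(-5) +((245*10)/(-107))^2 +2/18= 254963899/103041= 2474.39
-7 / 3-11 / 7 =-82 / 21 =-3.90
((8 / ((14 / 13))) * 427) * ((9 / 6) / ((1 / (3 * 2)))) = 28548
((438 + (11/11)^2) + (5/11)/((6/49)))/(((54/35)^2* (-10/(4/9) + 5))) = -1022665/96228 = -10.63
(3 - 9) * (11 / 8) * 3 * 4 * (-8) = 792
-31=-31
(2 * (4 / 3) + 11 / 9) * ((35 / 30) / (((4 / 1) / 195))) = 15925 / 72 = 221.18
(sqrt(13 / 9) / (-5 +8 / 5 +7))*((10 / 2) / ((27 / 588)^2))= 480200*sqrt(13) / 2187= 791.67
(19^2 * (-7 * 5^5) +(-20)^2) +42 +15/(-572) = -4516759691/572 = -7896433.03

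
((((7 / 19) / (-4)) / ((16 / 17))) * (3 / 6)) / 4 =-119 / 9728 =-0.01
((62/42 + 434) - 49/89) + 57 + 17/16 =14742317/29904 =492.99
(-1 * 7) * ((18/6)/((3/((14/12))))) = -49/6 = -8.17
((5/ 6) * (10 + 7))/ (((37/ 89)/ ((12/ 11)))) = 15130/ 407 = 37.17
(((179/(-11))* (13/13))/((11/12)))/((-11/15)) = 32220/1331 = 24.21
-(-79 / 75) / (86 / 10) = 79 / 645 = 0.12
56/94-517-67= -27420/47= -583.40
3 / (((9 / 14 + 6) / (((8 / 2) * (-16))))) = -896 / 31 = -28.90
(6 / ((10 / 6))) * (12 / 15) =72 / 25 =2.88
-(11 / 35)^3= -1331 / 42875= -0.03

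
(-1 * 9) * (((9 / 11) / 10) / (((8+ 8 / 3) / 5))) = -243 / 704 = -0.35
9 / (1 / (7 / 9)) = 7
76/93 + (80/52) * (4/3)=1156/403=2.87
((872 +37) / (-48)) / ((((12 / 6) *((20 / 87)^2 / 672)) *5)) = -48161547 / 2000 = -24080.77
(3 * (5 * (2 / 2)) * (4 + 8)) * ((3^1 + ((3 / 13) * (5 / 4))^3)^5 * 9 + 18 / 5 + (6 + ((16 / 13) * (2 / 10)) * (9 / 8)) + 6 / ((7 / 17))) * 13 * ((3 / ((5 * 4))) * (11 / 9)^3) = 1474183.68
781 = 781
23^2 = 529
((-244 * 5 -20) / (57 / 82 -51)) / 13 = 20336 / 10725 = 1.90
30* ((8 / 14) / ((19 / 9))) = 1080 / 133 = 8.12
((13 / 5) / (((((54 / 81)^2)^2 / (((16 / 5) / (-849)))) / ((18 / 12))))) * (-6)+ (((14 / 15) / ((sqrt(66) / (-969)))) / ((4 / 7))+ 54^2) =20633859 / 7075 -15827 * sqrt(66) / 660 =2721.63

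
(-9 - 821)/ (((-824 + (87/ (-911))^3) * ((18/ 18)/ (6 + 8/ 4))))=5020225325840/ 622992476047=8.06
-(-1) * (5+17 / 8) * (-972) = -13851 / 2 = -6925.50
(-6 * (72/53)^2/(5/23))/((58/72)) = -25754112/407305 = -63.23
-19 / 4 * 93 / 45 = -589 / 60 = -9.82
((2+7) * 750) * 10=67500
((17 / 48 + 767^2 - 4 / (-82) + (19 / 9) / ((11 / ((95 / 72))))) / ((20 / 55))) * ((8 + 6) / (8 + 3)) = 2406970656125 / 1168992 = 2059013.80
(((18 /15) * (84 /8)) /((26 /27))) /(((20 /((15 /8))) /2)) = 5103 /2080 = 2.45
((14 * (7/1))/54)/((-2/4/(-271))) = 26558/27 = 983.63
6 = 6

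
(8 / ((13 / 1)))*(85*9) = 6120 / 13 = 470.77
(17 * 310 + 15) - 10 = 5275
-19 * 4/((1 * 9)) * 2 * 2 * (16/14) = -38.60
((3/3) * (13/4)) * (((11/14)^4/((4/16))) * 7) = 190333/5488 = 34.68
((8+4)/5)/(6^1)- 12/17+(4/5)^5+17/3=906599/159375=5.69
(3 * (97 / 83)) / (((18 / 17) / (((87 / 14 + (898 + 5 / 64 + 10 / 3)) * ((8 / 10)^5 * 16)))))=257475968128 / 16340625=15756.80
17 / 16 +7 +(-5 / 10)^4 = 8.12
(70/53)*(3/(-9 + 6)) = -70/53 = -1.32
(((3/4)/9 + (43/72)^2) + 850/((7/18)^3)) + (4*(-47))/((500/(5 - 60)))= 643391963479/44452800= 14473.60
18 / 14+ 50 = 359 / 7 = 51.29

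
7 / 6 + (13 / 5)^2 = 1189 / 150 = 7.93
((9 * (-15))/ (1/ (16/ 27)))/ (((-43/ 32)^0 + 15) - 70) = 40/ 27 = 1.48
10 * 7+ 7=77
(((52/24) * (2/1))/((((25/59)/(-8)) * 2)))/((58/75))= -1534/29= -52.90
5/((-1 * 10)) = -1/2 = -0.50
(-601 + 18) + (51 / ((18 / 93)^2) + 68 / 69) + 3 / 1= 71981 / 92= 782.40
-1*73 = -73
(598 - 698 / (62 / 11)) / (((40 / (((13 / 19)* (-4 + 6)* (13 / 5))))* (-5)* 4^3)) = -2484131 / 18848000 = -0.13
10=10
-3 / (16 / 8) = -3 / 2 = -1.50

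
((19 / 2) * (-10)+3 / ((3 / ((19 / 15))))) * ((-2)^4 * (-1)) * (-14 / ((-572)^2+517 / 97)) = -30549568 / 476060475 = -0.06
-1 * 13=-13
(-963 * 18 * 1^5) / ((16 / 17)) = -147339 / 8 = -18417.38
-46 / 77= -0.60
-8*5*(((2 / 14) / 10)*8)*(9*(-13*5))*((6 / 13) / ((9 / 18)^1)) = 17280 / 7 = 2468.57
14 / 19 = 0.74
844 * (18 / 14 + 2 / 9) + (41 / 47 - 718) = 1645045 / 2961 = 555.57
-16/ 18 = -8/ 9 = -0.89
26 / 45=0.58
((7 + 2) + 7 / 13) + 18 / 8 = 613 / 52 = 11.79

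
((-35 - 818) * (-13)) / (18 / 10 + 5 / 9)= 499005 / 106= 4707.59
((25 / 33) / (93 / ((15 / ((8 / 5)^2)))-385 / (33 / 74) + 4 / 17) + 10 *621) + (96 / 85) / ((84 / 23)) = 6210.31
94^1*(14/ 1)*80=105280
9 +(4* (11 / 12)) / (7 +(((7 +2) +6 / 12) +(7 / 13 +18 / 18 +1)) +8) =19267 / 2109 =9.14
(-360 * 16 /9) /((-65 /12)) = 1536 /13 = 118.15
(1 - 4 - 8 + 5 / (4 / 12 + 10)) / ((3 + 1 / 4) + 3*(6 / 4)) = -1304 / 961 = -1.36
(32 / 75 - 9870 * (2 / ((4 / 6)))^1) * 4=-8882872 / 75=-118438.29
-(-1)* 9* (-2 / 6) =-3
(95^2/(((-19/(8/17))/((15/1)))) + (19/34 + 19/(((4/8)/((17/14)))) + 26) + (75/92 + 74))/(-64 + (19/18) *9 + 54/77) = 77204567/1295774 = 59.58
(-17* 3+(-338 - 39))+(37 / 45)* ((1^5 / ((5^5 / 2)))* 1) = -60187426 / 140625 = -428.00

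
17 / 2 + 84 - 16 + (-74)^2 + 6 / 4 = 5554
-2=-2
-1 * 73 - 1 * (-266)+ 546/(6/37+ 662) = 339193/1750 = 193.82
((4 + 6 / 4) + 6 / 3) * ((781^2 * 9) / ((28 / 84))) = 123517102.50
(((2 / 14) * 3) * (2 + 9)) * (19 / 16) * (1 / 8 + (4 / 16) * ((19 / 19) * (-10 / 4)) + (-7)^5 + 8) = -21066573 / 224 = -94047.20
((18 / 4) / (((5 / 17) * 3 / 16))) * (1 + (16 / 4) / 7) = 4488 / 35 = 128.23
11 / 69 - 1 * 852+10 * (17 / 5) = -56431 / 69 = -817.84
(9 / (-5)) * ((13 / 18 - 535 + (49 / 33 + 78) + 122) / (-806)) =-0.74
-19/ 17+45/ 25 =58/ 85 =0.68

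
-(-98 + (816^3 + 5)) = -543338403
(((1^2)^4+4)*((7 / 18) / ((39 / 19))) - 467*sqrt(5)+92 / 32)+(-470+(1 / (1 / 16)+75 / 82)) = -467*sqrt(5) - 51722759 / 115128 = -1493.51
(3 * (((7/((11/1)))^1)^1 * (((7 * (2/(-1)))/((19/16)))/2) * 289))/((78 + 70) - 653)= 679728/105545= 6.44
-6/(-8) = 3/4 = 0.75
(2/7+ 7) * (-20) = -1020/7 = -145.71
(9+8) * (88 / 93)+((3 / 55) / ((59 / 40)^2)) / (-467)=26751228632 / 1663016421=16.09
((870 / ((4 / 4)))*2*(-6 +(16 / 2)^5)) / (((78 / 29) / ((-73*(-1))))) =20113574660 / 13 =1547198050.77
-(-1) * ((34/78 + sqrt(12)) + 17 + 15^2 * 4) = 2 * sqrt(3) + 35780/39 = 920.90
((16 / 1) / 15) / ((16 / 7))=7 / 15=0.47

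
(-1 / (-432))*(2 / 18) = 1 / 3888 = 0.00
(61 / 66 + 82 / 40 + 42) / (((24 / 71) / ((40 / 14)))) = 2107493 / 5544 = 380.14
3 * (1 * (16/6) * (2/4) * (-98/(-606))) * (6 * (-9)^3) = -285768/101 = -2829.39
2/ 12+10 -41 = -30.83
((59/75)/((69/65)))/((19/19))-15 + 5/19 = -275227/19665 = -14.00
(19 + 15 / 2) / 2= 53 / 4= 13.25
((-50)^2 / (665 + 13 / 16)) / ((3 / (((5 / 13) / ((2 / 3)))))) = 100000 / 138489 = 0.72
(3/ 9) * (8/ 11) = 8/ 33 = 0.24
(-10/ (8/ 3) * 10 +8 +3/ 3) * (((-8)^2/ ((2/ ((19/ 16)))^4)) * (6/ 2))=-22284891/ 32768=-680.08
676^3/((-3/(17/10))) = -2625784096/15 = -175052273.07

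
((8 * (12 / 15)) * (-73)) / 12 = -584 / 15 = -38.93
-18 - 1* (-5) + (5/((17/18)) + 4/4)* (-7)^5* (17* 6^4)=-2330660317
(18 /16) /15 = 3 /40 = 0.08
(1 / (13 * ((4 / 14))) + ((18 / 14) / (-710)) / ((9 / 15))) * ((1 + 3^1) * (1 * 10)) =68800 / 6461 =10.65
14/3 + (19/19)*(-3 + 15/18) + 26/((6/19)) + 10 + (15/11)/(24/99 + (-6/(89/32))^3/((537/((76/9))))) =117196206617/1056175368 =110.96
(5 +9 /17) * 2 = 188 /17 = 11.06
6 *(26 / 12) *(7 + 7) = 182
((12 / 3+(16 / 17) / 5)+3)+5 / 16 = 10201 / 1360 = 7.50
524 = 524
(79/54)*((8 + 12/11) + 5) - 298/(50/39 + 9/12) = -23732207/188298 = -126.04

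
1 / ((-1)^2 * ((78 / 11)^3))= 0.00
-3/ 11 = -0.27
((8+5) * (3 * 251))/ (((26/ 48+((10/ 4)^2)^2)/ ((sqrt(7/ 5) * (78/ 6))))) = 6108336 * sqrt(35)/ 9505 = 3801.94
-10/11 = -0.91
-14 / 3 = -4.67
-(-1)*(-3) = -3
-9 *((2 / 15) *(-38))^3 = 438976 / 375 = 1170.60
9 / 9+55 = 56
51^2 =2601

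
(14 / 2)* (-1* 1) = -7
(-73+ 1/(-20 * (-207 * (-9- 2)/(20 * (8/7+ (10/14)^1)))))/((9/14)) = -113.56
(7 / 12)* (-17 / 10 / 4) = -119 / 480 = -0.25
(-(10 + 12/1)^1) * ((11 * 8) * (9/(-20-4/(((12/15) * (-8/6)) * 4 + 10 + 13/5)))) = 27225/32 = 850.78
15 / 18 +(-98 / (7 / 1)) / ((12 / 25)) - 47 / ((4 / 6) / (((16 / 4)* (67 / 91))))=-64417 / 273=-235.96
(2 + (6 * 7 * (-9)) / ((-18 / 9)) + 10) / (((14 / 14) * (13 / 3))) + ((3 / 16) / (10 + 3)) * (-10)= 4809 / 104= 46.24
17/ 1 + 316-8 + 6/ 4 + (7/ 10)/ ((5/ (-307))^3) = -101066488/ 625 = -161706.38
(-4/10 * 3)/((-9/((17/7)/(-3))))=-34/315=-0.11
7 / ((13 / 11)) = 77 / 13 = 5.92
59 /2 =29.50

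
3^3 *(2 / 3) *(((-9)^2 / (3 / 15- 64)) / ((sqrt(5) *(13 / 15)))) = -21870 *sqrt(5) / 4147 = -11.79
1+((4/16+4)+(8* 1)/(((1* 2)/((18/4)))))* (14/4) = 631/8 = 78.88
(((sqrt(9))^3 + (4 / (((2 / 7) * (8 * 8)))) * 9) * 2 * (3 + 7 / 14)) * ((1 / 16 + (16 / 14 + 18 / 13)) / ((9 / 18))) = 3495717 / 3328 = 1050.40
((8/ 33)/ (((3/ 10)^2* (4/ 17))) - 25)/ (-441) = 575/ 18711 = 0.03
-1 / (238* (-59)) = 1 / 14042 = 0.00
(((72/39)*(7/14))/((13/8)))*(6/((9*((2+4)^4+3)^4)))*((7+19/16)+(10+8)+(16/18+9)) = 20780/4330776967032321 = 0.00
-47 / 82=-0.57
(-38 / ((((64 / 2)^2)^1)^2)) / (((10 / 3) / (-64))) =57 / 81920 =0.00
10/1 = 10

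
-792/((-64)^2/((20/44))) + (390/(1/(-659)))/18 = -21931655/1536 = -14278.42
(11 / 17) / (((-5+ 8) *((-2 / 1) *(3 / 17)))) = -11 / 18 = -0.61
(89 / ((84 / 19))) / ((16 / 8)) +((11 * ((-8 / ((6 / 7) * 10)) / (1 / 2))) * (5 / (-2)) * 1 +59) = 20227 / 168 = 120.40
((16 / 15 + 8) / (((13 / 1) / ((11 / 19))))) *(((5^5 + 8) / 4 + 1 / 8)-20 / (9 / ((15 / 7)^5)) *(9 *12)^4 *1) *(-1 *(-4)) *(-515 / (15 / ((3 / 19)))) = 119601210373.09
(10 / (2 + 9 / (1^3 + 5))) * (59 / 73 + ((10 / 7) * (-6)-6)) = -140660 / 3577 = -39.32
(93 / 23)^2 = 8649 / 529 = 16.35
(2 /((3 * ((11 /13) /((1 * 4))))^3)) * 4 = 31.30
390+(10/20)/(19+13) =24961/64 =390.02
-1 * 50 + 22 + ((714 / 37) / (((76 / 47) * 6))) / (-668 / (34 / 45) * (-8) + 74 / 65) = -87923135889 / 3140143528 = -28.00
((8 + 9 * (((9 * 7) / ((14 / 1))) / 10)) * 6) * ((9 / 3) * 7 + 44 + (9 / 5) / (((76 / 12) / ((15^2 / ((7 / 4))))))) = 1952823 / 266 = 7341.44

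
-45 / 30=-3 / 2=-1.50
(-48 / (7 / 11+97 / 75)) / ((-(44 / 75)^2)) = 1265625 / 17512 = 72.27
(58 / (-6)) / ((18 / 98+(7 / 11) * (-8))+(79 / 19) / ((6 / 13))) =-593978 / 252023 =-2.36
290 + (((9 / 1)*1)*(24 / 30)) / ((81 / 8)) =13082 / 45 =290.71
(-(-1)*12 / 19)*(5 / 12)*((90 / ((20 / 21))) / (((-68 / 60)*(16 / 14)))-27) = -7155 / 272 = -26.31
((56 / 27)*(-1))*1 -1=-83 / 27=-3.07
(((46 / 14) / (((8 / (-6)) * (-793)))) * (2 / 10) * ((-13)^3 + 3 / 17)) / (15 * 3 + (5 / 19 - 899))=8160101 / 5102423690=0.00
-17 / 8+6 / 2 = 7 / 8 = 0.88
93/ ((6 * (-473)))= -31/ 946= -0.03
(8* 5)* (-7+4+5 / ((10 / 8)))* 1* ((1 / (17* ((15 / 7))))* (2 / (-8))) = -14 / 51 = -0.27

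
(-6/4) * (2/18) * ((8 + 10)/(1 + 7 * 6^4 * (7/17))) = -51/63521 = -0.00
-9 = -9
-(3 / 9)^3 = -1 / 27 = -0.04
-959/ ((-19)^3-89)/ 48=959/ 333504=0.00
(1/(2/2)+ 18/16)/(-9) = -17/72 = -0.24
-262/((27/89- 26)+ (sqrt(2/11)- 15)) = 1037651*sqrt(22)/72145941+ 464517878/72145941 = 6.51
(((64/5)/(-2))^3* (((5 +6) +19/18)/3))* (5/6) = -1777664/2025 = -877.86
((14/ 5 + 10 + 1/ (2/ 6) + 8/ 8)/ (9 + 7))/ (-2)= -21/ 40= -0.52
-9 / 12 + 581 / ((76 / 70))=40613 / 76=534.38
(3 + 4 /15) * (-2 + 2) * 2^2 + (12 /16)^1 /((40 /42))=63 /80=0.79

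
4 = 4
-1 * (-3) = 3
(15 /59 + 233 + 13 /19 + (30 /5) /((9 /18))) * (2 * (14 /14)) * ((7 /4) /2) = 1929879 /4484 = 430.39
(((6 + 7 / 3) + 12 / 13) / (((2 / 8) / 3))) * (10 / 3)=14440 / 39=370.26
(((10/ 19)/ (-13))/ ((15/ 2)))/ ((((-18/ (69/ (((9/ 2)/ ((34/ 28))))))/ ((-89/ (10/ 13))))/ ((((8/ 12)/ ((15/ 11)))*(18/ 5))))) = -1531156/ 1346625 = -1.14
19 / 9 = 2.11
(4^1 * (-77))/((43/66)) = -20328/43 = -472.74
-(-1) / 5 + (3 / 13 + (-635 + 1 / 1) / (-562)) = 28473 / 18265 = 1.56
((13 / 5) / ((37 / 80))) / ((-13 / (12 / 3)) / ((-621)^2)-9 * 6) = -0.10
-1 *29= -29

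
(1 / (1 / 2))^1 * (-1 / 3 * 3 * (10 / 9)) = -2.22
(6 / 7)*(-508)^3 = -786579072 / 7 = -112368438.86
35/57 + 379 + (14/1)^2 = 32810/57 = 575.61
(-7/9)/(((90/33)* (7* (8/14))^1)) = -77/1080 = -0.07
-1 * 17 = -17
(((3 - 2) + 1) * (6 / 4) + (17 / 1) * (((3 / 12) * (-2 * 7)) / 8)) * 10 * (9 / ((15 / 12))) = -639 / 2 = -319.50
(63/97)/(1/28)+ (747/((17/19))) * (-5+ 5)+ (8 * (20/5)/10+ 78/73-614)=-20943684/35405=-591.55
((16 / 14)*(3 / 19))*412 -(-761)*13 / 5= 1365209 / 665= 2052.95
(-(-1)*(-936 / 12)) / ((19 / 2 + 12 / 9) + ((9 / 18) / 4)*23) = -1872 / 329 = -5.69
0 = 0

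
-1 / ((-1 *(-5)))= -1 / 5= -0.20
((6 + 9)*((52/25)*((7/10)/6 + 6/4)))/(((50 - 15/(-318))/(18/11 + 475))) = 700810838/1458875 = 480.38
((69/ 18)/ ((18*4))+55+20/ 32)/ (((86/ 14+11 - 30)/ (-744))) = 5219501/ 1620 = 3221.91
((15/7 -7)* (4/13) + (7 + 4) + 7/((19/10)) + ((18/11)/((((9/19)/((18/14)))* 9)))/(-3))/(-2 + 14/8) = -52.10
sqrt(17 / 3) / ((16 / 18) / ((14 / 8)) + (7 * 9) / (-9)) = -21 * sqrt(51) / 409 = -0.37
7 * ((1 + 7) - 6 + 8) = 70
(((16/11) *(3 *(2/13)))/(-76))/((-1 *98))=12/133133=0.00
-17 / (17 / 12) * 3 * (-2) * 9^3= 52488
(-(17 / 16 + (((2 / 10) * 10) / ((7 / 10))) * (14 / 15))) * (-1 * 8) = 179 / 6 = 29.83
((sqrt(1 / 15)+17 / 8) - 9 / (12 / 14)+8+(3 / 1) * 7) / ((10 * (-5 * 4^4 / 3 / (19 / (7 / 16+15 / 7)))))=-13167 / 369920 - 133 * sqrt(15) / 1156000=-0.04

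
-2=-2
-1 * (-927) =927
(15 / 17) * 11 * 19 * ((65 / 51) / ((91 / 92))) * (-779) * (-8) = 2995722400 / 2023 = 1480831.64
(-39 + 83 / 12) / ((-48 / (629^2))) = 152321785 / 576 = 264447.54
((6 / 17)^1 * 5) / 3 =10 / 17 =0.59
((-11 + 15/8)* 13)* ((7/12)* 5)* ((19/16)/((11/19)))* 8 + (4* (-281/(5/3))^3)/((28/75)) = -3796172221477/73920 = -51355143.69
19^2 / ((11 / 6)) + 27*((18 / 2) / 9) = 2463 / 11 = 223.91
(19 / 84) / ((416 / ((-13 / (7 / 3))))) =-0.00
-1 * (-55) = 55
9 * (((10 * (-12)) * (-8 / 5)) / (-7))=-1728 / 7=-246.86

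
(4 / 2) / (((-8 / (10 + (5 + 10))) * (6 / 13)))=-325 / 24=-13.54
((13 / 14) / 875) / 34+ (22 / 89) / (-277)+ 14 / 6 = 71849293967 / 30803923500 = 2.33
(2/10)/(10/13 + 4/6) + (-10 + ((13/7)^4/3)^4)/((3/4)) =102204662307918214771/323024085136521720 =316.40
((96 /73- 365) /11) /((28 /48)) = -318588 /5621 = -56.68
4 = 4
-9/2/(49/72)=-324/49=-6.61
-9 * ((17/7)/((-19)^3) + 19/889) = -1153458/6097651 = -0.19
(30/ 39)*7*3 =16.15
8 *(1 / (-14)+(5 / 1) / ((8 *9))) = -1 / 63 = -0.02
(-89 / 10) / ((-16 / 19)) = 10.57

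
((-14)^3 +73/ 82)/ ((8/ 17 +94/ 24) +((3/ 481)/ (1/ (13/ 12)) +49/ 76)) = -16129189110/ 29627297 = -544.40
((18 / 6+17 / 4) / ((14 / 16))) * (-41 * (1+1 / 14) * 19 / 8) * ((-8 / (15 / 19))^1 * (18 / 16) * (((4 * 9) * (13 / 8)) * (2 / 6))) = 150659379 / 784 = 192167.58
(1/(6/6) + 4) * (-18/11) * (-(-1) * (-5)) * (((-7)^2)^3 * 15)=794130750/11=72193704.55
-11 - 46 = -57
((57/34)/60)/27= 19/18360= 0.00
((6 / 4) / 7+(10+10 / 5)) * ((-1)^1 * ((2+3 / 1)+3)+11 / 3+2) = -57 / 2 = -28.50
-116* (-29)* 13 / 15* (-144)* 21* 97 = -4275940032 / 5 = -855188006.40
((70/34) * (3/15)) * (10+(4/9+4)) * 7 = 6370/153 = 41.63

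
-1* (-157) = 157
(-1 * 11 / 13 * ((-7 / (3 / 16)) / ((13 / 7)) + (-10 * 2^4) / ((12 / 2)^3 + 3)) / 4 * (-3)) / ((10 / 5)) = -81554 / 12337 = -6.61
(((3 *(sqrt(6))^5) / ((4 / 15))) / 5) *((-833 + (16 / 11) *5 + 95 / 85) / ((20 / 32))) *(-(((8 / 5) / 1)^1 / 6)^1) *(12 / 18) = 88820352 *sqrt(6) / 4675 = 46537.87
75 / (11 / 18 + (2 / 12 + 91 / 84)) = 2700 / 67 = 40.30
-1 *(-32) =32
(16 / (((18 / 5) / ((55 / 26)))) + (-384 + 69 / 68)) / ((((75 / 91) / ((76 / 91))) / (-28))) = 1581226892 / 149175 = 10599.81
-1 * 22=-22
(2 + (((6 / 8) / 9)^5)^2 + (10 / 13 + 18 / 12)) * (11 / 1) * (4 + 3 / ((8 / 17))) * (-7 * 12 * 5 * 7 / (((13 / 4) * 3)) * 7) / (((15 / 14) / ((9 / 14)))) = -1076143882401881755 / 1744005758976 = -617052.94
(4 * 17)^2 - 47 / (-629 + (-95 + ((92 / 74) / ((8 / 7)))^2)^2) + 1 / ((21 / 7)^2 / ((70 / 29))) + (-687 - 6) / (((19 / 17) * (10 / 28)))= 280791126037947947212 / 97222970094307515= 2888.12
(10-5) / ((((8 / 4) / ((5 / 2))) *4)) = 25 / 16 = 1.56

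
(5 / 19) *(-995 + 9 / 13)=-64630 / 247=-261.66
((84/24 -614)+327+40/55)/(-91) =6221/2002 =3.11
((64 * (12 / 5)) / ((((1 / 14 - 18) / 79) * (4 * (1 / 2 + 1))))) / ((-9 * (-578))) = -70784 / 3264255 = -0.02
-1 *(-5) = 5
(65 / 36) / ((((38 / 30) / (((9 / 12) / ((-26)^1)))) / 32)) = -25 / 19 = -1.32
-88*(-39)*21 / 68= 18018 / 17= 1059.88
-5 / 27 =-0.19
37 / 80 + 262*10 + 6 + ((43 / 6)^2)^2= 17056741 / 3240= 5264.43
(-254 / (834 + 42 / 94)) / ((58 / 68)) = -23876 / 66903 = -0.36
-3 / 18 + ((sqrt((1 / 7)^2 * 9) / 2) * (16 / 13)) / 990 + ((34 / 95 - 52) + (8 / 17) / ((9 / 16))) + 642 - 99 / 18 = 8519161523 / 14549535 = 585.53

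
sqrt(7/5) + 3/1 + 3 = sqrt(35)/5 + 6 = 7.18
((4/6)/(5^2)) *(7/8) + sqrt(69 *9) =7/300 + 3 *sqrt(69) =24.94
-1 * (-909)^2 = -826281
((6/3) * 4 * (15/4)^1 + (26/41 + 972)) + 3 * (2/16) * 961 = 447067/328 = 1363.01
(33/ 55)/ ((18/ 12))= 2/ 5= 0.40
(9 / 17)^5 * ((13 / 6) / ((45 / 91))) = 2587221 / 14198570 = 0.18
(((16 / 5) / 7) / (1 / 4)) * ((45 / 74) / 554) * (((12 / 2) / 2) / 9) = 48 / 71743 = 0.00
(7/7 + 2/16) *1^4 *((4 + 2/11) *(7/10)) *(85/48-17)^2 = 86032121/112640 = 763.78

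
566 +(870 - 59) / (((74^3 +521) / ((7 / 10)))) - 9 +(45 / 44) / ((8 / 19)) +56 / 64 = 560.31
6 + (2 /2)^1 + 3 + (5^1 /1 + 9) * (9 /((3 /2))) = 94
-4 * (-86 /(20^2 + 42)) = 172 /221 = 0.78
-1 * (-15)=15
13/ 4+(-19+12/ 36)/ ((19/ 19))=-185/ 12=-15.42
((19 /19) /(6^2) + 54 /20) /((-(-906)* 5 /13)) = 6383 /815400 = 0.01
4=4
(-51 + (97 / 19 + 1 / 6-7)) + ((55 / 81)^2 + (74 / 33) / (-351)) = -1863676073 / 35652474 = -52.27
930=930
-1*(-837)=837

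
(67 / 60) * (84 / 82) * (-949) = -445081 / 410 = -1085.56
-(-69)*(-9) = -621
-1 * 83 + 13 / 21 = -1730 / 21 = -82.38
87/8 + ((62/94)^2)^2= 11.06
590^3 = 205379000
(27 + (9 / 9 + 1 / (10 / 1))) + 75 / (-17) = 4027 / 170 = 23.69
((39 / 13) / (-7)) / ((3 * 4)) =-1 / 28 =-0.04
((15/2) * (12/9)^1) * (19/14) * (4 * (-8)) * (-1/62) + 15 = 22.00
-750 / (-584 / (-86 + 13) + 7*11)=-150 / 17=-8.82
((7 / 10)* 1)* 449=3143 / 10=314.30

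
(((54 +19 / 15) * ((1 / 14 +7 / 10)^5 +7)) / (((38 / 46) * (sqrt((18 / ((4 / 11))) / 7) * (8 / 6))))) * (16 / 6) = 14567265488288 * sqrt(154) / 493968234375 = 365.96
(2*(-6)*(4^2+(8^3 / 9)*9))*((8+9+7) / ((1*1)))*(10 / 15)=-101376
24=24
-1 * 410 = -410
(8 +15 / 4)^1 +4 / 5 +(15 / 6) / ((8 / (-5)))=879 / 80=10.99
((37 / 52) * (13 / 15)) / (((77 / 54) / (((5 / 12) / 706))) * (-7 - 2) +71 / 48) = -148 / 5218397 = -0.00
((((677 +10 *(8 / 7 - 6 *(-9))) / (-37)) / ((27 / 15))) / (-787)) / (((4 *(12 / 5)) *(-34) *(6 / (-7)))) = 214975 / 2566199232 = 0.00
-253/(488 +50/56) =-7084/13689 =-0.52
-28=-28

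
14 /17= 0.82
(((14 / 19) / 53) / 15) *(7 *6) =196 / 5035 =0.04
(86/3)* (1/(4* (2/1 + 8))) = 0.72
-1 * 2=-2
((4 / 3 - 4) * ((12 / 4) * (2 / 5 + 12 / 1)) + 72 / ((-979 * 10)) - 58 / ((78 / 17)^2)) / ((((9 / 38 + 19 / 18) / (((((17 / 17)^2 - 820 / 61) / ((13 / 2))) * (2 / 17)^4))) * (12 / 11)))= 5838701548196 / 220159716733333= 0.03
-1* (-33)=33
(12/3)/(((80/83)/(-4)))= -83/5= -16.60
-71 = -71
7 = 7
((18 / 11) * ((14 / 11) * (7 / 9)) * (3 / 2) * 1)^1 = 2.43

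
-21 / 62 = -0.34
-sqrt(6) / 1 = -sqrt(6) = -2.45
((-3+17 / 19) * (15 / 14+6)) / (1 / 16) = -31680 / 133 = -238.20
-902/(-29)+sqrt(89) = sqrt(89)+902/29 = 40.54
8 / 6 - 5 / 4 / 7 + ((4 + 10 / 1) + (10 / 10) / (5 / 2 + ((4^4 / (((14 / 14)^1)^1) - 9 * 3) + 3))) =85315 / 5628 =15.16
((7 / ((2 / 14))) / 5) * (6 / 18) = 3.27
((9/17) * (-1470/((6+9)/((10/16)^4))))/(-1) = 275625/34816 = 7.92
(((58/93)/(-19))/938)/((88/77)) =-29/947112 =-0.00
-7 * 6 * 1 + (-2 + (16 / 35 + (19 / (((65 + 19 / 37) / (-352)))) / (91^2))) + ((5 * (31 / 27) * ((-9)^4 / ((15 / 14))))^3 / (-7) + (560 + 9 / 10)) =-6206206261234.66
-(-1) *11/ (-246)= -0.04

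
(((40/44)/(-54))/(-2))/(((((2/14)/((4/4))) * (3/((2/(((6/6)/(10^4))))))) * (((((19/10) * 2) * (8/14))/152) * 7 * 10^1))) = 350000/891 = 392.82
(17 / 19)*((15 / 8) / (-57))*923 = -78455 / 2888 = -27.17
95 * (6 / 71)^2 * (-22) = -14.93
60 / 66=10 / 11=0.91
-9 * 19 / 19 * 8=-72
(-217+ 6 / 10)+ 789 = 2863 / 5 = 572.60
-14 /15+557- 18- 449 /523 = 4214398 /7845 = 537.21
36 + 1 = 37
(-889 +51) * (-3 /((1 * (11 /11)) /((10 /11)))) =25140 /11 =2285.45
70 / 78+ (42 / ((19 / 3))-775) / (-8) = 574681 / 5928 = 96.94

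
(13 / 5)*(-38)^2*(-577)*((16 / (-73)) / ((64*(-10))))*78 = -105606579 / 1825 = -57866.62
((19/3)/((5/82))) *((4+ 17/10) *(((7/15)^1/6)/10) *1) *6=103607/3750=27.63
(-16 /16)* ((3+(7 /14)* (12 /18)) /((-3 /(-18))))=-20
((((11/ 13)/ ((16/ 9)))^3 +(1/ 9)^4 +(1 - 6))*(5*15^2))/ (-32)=36104272188625/ 209926619136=171.99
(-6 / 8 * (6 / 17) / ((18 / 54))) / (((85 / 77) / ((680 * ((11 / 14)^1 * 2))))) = -13068 / 17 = -768.71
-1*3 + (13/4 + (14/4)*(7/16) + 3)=4.78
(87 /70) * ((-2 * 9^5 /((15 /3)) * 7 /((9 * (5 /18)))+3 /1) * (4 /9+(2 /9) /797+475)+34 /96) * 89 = -15522742867932347 /4463200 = -3477940237.48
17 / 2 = 8.50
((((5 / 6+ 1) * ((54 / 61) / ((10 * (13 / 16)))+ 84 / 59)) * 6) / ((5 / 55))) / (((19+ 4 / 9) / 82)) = 32017619304 / 40938625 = 782.09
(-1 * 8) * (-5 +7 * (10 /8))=-30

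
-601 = -601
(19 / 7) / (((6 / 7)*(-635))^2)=133 / 14516100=0.00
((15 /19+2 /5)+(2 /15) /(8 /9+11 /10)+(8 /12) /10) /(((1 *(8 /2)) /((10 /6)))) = 33751 /61218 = 0.55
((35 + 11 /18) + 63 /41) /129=27415 /95202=0.29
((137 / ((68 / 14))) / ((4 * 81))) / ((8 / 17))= 959 / 5184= 0.18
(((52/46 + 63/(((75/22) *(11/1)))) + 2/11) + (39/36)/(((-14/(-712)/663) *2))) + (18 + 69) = 1625252339/88550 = 18354.06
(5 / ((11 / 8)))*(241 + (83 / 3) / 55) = 318784 / 363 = 878.19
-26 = -26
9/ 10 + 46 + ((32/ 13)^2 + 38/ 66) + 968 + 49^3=6618255733/ 55770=118670.53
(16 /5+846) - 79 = 3851 /5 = 770.20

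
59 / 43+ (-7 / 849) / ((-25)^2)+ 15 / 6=176697523 / 45633750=3.87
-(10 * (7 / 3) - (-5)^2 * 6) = 380 / 3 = 126.67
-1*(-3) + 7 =10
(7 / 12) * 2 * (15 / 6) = 35 / 12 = 2.92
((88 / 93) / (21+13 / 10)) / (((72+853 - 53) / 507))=18590 / 753517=0.02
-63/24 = -21/8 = -2.62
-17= -17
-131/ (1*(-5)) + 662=3441/ 5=688.20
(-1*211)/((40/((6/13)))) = -633/260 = -2.43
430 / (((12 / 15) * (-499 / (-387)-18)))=-416025 / 12934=-32.17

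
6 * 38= 228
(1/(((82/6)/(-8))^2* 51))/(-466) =-96/6658441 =-0.00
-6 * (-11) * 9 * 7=4158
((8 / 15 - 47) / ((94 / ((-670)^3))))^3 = 9212373950165167379264731000000 / 2803221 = 3286353073897907934930828.00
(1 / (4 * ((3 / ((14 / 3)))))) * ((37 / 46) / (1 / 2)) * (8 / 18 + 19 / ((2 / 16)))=177674 / 1863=95.37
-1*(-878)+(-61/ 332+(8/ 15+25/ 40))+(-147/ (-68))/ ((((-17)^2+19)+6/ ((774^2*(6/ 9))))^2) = 62555412868708629029131/ 71168622348407359080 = 878.97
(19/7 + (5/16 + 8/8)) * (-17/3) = -7667/336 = -22.82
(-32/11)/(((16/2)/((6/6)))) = -4/11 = -0.36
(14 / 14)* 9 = 9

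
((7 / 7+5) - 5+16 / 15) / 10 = 31 / 150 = 0.21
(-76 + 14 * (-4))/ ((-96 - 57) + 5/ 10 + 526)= -88/ 249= -0.35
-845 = -845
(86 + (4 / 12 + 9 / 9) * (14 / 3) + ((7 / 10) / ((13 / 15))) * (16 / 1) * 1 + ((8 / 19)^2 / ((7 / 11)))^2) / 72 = 39307612615 / 26896690548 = 1.46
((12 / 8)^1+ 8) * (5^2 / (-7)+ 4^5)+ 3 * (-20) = 134877 / 14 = 9634.07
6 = 6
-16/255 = -0.06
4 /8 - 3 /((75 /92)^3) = -1416751 /281250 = -5.04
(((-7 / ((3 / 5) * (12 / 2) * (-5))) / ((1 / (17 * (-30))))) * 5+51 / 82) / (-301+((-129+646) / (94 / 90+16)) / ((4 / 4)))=186992299 / 51070092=3.66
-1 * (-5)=5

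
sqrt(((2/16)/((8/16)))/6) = sqrt(6)/12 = 0.20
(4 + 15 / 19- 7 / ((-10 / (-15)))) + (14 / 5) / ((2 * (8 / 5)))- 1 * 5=-1495 / 152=-9.84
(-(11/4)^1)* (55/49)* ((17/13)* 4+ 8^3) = -1017005/637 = -1596.55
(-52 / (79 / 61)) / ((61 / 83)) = -4316 / 79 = -54.63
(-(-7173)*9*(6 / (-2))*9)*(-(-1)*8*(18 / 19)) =-250997616 / 19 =-13210400.84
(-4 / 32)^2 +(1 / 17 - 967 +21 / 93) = -32604849 / 33728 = -966.70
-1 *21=-21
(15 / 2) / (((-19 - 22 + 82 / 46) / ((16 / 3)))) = -1.02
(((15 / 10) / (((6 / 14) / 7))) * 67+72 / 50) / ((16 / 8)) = 82147 / 100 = 821.47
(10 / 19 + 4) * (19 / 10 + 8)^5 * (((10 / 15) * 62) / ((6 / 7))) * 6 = 29578960518723 / 237500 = 124542991.66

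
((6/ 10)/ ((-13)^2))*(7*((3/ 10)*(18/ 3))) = 189/ 4225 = 0.04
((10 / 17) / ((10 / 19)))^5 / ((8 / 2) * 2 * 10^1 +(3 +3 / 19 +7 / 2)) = 0.02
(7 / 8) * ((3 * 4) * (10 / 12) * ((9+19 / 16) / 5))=1141 / 64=17.83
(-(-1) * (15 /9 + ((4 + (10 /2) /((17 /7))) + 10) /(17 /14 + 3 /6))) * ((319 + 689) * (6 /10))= 6673.55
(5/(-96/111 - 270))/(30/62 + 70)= -1147/4379614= -0.00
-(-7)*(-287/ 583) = -2009/ 583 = -3.45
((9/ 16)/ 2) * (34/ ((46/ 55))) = 8415/ 736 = 11.43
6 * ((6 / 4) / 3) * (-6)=-18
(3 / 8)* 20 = 15 / 2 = 7.50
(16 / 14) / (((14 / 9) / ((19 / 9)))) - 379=-18495 / 49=-377.45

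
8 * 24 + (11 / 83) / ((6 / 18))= 15969 / 83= 192.40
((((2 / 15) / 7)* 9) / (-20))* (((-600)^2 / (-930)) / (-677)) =-720 / 146909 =-0.00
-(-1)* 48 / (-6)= -8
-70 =-70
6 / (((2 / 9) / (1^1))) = 27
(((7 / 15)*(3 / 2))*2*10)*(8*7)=784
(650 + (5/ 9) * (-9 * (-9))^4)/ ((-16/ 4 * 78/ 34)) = -406563415/ 156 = -2606175.74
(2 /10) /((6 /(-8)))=-4 /15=-0.27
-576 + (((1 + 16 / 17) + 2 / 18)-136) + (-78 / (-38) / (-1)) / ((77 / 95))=-8393729 / 11781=-712.48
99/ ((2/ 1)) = 99/ 2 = 49.50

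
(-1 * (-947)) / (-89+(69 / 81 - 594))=-25569 / 18418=-1.39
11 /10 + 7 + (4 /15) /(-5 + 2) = 721 /90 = 8.01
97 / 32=3.03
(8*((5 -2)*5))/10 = 12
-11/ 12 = -0.92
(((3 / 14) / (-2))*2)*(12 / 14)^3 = -324 / 2401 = -0.13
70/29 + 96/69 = 2538/667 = 3.81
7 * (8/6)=28/3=9.33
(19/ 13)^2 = 361/ 169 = 2.14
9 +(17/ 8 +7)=18.12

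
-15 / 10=-3 / 2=-1.50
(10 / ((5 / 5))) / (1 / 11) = 110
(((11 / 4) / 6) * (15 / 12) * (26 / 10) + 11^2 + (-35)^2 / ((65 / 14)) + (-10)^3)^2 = 586530817609 / 1557504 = 376583.83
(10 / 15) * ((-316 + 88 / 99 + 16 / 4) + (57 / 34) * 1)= -94687 / 459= -206.29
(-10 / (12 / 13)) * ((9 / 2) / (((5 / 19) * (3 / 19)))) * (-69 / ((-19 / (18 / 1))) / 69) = -2223 / 2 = -1111.50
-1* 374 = -374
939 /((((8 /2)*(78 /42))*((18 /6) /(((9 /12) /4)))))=6573 /832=7.90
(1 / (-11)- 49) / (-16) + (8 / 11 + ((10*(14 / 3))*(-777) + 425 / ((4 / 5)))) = -785949 / 22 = -35724.95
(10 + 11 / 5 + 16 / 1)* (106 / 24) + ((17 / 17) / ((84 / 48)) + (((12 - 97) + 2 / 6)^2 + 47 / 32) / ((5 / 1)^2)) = 4152133 / 10080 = 411.92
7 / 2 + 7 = 21 / 2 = 10.50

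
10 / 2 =5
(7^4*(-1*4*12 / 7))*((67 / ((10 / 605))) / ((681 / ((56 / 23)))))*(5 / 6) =-3114385120 / 15663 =-198837.08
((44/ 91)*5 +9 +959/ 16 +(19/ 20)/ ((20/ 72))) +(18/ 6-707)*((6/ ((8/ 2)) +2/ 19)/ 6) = -235647059/ 2074800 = -113.58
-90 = -90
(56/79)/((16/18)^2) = 0.90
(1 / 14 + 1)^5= 759375 / 537824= 1.41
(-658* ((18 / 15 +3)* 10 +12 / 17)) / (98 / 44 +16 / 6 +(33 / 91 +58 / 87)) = -2869114248 / 604775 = -4744.10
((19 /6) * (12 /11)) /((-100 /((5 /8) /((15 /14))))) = -133 /6600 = -0.02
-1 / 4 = -0.25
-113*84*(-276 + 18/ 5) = 2585620.80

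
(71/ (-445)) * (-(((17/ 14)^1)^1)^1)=1207/ 6230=0.19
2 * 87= 174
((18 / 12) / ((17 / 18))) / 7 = 27 / 119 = 0.23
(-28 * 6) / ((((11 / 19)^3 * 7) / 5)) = -618.39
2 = 2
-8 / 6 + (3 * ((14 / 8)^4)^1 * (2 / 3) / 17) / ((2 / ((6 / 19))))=-143767 / 124032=-1.16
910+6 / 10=4553 / 5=910.60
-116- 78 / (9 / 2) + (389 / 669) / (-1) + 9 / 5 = -147308 / 1115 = -132.11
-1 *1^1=-1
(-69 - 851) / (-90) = 92 / 9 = 10.22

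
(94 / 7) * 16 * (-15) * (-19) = 428640 / 7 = 61234.29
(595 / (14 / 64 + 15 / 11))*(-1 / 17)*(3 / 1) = -36960 / 557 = -66.36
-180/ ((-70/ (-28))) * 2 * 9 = -1296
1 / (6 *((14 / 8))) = 2 / 21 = 0.10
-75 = -75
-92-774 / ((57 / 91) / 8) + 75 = -188147 / 19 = -9902.47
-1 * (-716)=716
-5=-5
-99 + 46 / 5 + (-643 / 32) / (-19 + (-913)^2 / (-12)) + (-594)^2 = 352746.20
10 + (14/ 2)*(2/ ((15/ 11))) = 304/ 15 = 20.27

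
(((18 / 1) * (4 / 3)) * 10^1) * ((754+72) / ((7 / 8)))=226560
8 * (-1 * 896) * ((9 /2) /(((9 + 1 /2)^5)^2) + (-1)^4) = -7168.00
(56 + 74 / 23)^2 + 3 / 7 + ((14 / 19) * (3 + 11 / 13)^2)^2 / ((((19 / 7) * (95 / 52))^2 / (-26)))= 7658230021483435 / 2264741665459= 3381.50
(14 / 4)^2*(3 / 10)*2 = 7.35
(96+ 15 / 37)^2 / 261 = 48749 / 1369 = 35.61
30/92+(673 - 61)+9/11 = 310251/506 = 613.14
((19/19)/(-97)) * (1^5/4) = -1/388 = -0.00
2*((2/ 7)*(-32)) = -128/ 7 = -18.29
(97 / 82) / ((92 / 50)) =2425 / 3772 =0.64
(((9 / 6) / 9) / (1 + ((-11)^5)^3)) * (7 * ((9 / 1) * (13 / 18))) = -13 / 7160996861855400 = -0.00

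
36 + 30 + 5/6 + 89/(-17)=61.60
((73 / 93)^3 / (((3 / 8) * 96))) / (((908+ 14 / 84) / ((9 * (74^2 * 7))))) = 7455899822 / 1460980431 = 5.10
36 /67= 0.54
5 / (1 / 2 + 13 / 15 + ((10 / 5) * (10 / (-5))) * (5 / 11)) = -1650 / 149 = -11.07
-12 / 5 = -2.40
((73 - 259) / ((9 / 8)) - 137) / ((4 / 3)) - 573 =-3199 / 4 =-799.75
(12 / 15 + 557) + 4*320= 9189 / 5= 1837.80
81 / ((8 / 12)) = 243 / 2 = 121.50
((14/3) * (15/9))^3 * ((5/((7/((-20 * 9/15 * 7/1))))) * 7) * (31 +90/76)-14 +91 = -29363874491/4617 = -6359946.82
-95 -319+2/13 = -5380/13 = -413.85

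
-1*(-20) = 20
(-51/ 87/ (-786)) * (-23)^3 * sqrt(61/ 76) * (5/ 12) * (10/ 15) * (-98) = 50675555 * sqrt(1159)/ 7795548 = 221.31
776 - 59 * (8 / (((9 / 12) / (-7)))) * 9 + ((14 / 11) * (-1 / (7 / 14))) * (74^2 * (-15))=2744584 / 11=249507.64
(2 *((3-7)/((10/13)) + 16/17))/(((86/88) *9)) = -31856/32895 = -0.97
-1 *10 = -10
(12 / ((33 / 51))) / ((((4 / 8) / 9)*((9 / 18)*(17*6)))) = 72 / 11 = 6.55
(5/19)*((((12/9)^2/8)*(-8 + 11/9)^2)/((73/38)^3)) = 107462480/283593393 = 0.38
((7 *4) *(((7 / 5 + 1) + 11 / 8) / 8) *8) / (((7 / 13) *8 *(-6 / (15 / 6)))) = -1963 / 192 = -10.22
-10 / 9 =-1.11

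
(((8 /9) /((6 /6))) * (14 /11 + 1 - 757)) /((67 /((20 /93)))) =-2.15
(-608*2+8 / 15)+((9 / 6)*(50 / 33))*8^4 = 1335448 / 165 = 8093.62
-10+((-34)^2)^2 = 1336326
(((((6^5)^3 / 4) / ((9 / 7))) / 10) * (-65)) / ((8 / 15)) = -1114240458240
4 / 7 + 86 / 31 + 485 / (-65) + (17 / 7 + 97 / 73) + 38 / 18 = 464020 / 264771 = 1.75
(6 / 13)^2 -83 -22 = -17709 / 169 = -104.79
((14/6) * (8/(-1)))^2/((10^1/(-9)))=-1568/5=-313.60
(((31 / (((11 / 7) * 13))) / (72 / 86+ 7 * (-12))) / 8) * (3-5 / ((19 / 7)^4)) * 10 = -8840142745 / 133283978256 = -0.07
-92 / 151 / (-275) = 92 / 41525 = 0.00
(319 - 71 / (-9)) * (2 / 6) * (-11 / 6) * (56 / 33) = -82376 / 243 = -339.00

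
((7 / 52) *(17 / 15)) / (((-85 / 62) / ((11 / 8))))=-2387 / 15600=-0.15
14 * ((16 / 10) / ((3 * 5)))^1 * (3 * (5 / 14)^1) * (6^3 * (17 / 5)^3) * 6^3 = 1833767424 / 625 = 2934027.88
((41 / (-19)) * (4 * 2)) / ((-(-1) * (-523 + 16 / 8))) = 0.03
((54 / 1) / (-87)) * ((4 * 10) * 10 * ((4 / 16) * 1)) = -1800 / 29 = -62.07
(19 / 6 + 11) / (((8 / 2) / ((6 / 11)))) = 85 / 44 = 1.93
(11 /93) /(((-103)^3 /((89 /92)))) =-979 /9349372212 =-0.00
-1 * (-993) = 993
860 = 860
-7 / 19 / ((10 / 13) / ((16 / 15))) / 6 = -364 / 4275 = -0.09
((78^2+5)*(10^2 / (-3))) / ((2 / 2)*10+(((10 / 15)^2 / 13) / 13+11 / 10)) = -3087123000 / 168871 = -18280.95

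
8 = 8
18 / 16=9 / 8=1.12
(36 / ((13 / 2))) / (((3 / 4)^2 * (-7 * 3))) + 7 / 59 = -0.35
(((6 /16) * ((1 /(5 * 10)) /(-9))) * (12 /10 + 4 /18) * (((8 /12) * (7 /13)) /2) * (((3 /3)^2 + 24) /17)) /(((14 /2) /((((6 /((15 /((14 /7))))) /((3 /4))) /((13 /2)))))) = -128 /17453475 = -0.00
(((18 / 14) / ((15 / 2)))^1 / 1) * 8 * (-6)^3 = -296.23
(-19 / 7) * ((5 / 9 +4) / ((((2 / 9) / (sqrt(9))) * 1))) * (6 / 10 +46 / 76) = -28167 / 140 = -201.19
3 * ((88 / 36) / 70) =11 / 105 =0.10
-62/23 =-2.70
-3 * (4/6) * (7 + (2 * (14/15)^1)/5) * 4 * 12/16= -1106/25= -44.24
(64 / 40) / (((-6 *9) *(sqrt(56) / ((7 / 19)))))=-sqrt(14) / 2565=-0.00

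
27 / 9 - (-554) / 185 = 1109 / 185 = 5.99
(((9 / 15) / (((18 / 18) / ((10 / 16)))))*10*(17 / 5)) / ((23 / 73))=3723 / 92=40.47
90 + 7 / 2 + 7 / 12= 1129 / 12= 94.08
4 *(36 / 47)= 144 / 47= 3.06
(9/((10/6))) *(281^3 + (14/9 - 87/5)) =2995383396/25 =119815335.84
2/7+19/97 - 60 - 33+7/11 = -686267/7469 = -91.88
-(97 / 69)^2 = -9409 / 4761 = -1.98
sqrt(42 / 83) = sqrt(3486) / 83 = 0.71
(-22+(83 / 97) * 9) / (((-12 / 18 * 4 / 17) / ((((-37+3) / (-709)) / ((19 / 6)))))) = 189873 / 137546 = 1.38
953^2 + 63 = 908272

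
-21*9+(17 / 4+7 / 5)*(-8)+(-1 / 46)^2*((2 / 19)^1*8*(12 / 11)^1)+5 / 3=-385636048 / 1658415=-232.53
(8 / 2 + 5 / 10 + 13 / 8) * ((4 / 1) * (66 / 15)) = 539 / 5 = 107.80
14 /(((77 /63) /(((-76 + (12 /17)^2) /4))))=-687330 /3179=-216.21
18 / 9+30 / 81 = 64 / 27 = 2.37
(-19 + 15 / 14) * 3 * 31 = -1667.36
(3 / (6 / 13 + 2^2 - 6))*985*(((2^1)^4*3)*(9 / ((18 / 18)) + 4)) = -1198548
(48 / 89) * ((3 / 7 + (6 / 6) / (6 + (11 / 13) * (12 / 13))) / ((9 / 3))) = 36968 / 356979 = 0.10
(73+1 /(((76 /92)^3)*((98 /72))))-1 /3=74581874 /1008273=73.97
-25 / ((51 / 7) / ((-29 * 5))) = 25375 / 51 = 497.55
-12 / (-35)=12 / 35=0.34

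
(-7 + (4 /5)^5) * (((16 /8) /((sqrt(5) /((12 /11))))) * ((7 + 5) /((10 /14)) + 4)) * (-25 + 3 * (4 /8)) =3182.30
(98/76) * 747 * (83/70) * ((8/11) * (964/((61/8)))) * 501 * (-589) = -103966439347008/3355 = -30988506511.78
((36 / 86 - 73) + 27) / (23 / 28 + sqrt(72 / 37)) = 9340576 / 317125 - 1843968* sqrt(74) / 317125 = -20.57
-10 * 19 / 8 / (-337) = 95 / 1348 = 0.07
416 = 416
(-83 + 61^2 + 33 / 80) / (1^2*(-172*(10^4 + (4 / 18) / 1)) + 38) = -2619657 / 1238400160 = -0.00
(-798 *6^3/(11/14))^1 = -2413152/11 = -219377.45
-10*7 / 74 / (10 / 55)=-5.20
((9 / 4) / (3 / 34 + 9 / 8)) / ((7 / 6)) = 612 / 385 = 1.59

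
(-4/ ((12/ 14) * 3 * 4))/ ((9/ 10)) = -35/ 81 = -0.43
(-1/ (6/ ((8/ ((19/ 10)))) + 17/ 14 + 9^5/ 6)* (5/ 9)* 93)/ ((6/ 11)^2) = -1312850/ 74421693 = -0.02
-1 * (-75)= 75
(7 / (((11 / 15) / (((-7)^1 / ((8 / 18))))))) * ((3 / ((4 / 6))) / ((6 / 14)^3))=-8594.49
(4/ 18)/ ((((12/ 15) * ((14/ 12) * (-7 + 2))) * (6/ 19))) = -19/ 126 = -0.15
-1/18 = -0.06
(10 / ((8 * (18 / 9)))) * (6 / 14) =15 / 56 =0.27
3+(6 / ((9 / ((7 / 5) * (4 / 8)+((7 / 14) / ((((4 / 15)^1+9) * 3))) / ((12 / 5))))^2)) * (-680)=-2085781037 / 93900060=-22.21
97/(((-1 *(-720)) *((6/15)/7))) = 679/288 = 2.36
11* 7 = 77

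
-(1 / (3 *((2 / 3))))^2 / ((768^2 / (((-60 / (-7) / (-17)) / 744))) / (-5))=-25 / 17406885888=-0.00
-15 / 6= -5 / 2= -2.50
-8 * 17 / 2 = -68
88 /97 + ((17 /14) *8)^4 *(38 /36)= 19704839576 /2096073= 9400.84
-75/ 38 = -1.97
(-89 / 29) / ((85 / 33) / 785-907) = 461109 / 136275350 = 0.00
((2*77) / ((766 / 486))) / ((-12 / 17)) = -106029 / 766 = -138.42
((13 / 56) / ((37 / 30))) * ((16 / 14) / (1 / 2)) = 780 / 1813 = 0.43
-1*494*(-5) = 2470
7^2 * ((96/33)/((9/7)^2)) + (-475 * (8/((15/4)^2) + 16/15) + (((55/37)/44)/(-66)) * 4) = -45537959/65934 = -690.66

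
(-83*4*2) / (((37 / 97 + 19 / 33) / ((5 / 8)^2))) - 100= -9093275 / 24512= -370.97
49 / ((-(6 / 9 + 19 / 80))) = -54.19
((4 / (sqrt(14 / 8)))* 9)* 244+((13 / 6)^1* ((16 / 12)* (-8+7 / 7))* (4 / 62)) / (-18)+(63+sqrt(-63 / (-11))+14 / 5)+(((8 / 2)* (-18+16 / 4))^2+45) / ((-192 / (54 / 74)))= 3* sqrt(77) / 11+1598967577 / 29730240+17568* sqrt(7) / 7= 6696.26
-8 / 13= -0.62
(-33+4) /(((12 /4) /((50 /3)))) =-161.11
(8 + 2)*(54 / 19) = 540 / 19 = 28.42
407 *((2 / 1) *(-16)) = -13024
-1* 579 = -579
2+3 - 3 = 2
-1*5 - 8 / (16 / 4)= -7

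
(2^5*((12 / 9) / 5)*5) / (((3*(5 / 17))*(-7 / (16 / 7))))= -34816 / 2205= -15.79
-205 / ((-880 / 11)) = 41 / 16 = 2.56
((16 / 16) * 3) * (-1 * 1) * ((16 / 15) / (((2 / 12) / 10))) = -192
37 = 37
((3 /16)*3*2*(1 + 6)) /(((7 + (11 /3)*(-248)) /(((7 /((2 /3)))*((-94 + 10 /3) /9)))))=2499 /2707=0.92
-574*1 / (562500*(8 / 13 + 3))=-3731 / 13218750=-0.00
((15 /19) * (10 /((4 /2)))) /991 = 75 /18829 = 0.00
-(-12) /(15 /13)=52 /5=10.40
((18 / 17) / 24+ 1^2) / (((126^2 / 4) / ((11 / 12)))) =781 / 3238704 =0.00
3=3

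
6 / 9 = 2 / 3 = 0.67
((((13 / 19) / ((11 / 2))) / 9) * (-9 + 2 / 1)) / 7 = -26 / 1881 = -0.01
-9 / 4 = -2.25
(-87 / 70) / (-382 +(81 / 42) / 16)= 1392 / 427705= 0.00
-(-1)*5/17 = 5/17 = 0.29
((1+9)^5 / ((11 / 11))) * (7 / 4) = 175000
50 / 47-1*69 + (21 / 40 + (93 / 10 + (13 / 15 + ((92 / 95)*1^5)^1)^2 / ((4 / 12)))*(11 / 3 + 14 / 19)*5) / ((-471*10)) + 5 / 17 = -629405352556837 / 9292466199600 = -67.73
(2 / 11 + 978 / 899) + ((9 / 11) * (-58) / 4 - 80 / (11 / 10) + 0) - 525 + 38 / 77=-84151315 / 138446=-607.83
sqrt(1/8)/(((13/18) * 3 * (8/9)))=27 * sqrt(2)/208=0.18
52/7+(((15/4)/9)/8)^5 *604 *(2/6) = 317998655189/42807066624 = 7.43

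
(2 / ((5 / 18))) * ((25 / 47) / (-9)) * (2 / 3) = -40 / 141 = -0.28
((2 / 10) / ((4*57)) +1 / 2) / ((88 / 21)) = 3997 / 33440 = 0.12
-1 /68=-0.01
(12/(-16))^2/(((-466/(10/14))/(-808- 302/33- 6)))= 101865/143528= 0.71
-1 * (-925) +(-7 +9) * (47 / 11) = 10269 / 11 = 933.55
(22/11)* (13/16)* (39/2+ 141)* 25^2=2608125/16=163007.81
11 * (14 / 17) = 154 / 17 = 9.06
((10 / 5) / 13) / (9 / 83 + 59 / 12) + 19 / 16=1268107 / 1041040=1.22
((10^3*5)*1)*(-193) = -965000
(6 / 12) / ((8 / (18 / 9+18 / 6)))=5 / 16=0.31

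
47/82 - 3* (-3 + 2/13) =9713/1066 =9.11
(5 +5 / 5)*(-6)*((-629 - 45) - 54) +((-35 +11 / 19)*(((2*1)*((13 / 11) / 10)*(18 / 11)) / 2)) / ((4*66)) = 13255469487 / 505780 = 26207.97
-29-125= -154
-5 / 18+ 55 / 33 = 25 / 18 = 1.39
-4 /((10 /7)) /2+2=3 /5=0.60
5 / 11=0.45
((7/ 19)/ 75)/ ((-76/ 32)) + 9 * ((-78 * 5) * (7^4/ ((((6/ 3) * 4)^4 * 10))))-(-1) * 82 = -13723978301/ 110899200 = -123.75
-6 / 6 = -1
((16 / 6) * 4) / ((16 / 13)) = 8.67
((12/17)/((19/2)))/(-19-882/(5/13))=-120/3734203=-0.00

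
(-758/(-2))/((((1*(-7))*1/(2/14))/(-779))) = 295241/49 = 6025.33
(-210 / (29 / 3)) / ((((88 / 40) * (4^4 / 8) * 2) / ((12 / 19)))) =-4725 / 48488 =-0.10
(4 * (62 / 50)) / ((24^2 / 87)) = 899 / 1200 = 0.75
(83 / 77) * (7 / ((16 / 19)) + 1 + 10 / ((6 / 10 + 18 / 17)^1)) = 2872547 / 173712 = 16.54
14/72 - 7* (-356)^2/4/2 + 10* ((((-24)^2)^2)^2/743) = 39624146915849/26748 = 1481387278.15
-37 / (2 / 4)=-74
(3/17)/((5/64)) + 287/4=25163/340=74.01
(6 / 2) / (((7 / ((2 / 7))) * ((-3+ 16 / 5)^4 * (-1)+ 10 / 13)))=16250 / 101871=0.16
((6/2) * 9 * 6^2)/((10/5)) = 486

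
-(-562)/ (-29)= -562/ 29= -19.38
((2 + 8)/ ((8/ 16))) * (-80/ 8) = -200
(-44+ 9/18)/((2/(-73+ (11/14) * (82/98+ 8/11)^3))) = 1213618117197/797189624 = 1522.37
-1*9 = -9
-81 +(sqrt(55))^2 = -26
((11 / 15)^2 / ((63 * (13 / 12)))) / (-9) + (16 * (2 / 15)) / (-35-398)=-1388932 / 239373225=-0.01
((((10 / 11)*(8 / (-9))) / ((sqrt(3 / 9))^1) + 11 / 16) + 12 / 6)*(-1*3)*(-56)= 903 / 2 -4480*sqrt(3) / 33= 216.36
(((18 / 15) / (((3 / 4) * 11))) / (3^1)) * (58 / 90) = 232 / 7425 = 0.03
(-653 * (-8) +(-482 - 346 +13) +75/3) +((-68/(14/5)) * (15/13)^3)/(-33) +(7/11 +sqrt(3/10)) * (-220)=726602936/169169 - 22 * sqrt(30)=4174.63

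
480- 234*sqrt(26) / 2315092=480- 9*sqrt(26) / 89042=480.00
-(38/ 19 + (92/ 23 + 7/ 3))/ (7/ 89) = -2225/ 21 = -105.95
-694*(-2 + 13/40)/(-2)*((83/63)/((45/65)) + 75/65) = -130961617/73710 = -1776.71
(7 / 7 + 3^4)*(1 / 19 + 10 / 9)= 16318 / 171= 95.43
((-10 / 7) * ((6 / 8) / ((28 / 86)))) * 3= -1935 / 196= -9.87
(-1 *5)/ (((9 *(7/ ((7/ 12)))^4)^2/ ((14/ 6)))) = -35/ 104485552128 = -0.00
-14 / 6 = -7 / 3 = -2.33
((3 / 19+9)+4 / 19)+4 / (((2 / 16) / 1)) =786 / 19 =41.37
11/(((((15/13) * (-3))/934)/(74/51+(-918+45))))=5936697338/2295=2586796.23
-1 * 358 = -358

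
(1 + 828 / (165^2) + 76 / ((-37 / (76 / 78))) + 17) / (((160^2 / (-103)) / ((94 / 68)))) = -169357316473 / 1899680640000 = -0.09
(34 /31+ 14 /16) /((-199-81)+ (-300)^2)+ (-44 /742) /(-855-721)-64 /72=-13008941072513 /14636040108480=-0.89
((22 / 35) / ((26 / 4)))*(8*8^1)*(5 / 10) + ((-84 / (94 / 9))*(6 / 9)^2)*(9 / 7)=-32104 / 21385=-1.50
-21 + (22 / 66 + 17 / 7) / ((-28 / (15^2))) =-43.19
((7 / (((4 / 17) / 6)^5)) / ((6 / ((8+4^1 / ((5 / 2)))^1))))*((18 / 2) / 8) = 21736590813 / 160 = 135853692.58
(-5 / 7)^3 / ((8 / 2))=-125 / 1372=-0.09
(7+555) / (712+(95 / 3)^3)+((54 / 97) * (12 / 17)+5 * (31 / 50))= 50741445061 / 14455117510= 3.51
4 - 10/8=11/4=2.75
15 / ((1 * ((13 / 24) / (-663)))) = -18360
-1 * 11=-11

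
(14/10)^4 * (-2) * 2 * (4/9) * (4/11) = -153664/61875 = -2.48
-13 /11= -1.18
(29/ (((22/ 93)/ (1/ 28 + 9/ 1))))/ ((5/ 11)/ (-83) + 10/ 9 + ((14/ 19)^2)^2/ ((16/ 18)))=66425751011367/ 86188961096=770.70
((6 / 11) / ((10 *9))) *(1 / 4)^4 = 1 / 42240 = 0.00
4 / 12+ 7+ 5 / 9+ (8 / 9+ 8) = 16.78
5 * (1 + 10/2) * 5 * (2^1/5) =60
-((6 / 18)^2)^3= -0.00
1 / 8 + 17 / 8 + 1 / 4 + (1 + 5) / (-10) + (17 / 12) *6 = 52 / 5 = 10.40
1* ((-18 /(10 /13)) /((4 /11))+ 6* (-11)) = -2607 /20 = -130.35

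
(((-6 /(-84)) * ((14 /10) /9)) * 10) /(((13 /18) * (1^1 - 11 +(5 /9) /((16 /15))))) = -96 /5915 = -0.02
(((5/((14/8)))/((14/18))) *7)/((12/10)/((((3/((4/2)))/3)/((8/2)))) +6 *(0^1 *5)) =75/28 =2.68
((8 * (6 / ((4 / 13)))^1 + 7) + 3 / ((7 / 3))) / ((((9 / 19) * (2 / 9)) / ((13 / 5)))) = 28405 / 7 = 4057.86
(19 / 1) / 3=19 / 3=6.33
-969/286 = -3.39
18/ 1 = 18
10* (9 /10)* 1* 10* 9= 810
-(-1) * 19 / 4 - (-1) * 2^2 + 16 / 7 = 309 / 28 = 11.04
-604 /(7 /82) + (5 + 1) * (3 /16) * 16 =-49402 /7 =-7057.43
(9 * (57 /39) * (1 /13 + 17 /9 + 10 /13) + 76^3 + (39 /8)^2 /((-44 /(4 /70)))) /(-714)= -1218743988557 /1982140160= -614.86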